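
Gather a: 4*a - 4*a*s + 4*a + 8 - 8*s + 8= a*(8 - 4*s) - 8*s + 16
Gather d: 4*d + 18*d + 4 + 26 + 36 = 22*d + 66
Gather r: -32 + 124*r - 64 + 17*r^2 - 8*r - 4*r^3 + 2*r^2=-4*r^3 + 19*r^2 + 116*r - 96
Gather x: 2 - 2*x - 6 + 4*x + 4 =2*x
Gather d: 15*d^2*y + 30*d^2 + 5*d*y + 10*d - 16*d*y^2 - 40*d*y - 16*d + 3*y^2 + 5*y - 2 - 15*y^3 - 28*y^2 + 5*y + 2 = d^2*(15*y + 30) + d*(-16*y^2 - 35*y - 6) - 15*y^3 - 25*y^2 + 10*y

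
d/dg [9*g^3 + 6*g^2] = 3*g*(9*g + 4)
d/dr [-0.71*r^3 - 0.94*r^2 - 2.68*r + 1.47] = -2.13*r^2 - 1.88*r - 2.68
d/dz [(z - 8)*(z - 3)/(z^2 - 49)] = (11*z^2 - 146*z + 539)/(z^4 - 98*z^2 + 2401)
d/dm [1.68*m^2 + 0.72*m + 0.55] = 3.36*m + 0.72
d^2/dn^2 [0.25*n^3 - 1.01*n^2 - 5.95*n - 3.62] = 1.5*n - 2.02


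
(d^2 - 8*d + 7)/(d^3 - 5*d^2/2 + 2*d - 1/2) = 2*(d - 7)/(2*d^2 - 3*d + 1)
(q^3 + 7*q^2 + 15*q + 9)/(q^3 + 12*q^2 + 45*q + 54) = (q + 1)/(q + 6)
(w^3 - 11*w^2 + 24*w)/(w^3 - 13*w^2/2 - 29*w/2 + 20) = 2*w*(w - 3)/(2*w^2 + 3*w - 5)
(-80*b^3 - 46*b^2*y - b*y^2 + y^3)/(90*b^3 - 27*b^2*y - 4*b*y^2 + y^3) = (-16*b^2 - 6*b*y + y^2)/(18*b^2 - 9*b*y + y^2)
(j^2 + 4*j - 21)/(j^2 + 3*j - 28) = (j - 3)/(j - 4)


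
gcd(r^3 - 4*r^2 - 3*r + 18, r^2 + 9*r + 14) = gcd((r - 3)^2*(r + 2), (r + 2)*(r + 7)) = r + 2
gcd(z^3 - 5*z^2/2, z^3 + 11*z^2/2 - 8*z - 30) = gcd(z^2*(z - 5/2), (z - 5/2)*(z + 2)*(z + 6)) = z - 5/2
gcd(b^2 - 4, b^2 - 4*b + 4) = b - 2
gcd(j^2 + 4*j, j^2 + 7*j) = j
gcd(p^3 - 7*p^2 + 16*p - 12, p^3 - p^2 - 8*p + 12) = p^2 - 4*p + 4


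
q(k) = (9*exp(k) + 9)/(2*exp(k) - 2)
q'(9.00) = 0.00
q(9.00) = 4.50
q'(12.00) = 0.00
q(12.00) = 4.50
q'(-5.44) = -0.04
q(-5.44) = -4.54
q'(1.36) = -4.18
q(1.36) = 7.61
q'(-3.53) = -0.28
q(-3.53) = -4.77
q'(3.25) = -0.38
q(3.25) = 4.86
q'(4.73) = -0.08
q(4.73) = 4.58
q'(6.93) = -0.01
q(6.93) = 4.51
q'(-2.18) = -1.29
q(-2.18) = -5.65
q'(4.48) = -0.10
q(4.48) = 4.60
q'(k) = 9*exp(k)/(2*exp(k) - 2) - 2*(9*exp(k) + 9)*exp(k)/(2*exp(k) - 2)^2 = -9/(4*sinh(k/2)^2)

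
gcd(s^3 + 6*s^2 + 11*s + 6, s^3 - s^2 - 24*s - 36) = s^2 + 5*s + 6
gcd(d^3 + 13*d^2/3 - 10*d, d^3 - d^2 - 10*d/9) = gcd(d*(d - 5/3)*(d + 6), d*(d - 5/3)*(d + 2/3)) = d^2 - 5*d/3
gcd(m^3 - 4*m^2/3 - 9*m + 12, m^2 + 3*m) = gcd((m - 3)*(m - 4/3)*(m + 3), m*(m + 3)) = m + 3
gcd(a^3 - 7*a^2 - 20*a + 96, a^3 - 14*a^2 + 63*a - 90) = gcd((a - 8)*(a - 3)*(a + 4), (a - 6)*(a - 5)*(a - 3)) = a - 3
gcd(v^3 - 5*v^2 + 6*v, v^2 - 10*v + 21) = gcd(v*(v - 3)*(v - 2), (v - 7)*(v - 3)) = v - 3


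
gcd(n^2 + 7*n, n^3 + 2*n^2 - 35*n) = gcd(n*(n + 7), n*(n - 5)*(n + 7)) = n^2 + 7*n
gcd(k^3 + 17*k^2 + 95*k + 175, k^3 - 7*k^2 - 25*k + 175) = k + 5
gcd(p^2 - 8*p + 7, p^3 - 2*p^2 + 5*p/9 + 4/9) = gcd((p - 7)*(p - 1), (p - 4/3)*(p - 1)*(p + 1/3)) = p - 1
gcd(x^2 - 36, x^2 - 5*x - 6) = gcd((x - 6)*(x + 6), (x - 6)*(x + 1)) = x - 6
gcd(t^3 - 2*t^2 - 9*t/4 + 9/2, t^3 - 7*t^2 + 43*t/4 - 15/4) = t - 3/2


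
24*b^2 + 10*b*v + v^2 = (4*b + v)*(6*b + v)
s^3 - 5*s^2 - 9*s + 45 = (s - 5)*(s - 3)*(s + 3)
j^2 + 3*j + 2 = (j + 1)*(j + 2)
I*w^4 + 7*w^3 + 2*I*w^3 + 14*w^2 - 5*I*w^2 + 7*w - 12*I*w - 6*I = (w + 1)^2*(w - 6*I)*(I*w + 1)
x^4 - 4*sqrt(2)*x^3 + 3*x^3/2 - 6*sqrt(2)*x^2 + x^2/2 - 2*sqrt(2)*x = x*(x - 4*sqrt(2))*(sqrt(2)*x/2 + sqrt(2)/2)*(sqrt(2)*x + sqrt(2)/2)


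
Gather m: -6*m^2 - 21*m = -6*m^2 - 21*m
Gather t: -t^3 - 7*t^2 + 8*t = -t^3 - 7*t^2 + 8*t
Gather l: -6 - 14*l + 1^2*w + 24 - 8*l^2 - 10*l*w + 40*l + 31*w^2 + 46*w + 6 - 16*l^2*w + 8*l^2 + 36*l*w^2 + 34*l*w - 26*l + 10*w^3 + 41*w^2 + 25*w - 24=-16*l^2*w + l*(36*w^2 + 24*w) + 10*w^3 + 72*w^2 + 72*w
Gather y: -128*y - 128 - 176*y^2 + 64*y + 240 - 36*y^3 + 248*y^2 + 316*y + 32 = -36*y^3 + 72*y^2 + 252*y + 144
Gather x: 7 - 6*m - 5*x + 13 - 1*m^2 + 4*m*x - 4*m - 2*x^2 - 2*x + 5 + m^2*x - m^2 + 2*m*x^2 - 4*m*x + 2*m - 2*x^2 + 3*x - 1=-2*m^2 - 8*m + x^2*(2*m - 4) + x*(m^2 - 4) + 24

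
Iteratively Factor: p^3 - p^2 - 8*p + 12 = (p - 2)*(p^2 + p - 6) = (p - 2)^2*(p + 3)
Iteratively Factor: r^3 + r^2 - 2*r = (r - 1)*(r^2 + 2*r) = (r - 1)*(r + 2)*(r)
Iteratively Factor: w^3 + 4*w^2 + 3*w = (w + 3)*(w^2 + w) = w*(w + 3)*(w + 1)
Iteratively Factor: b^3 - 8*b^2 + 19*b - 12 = (b - 4)*(b^2 - 4*b + 3) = (b - 4)*(b - 3)*(b - 1)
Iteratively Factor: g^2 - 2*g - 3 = (g + 1)*(g - 3)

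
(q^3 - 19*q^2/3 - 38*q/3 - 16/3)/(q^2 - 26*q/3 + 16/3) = (3*q^2 + 5*q + 2)/(3*q - 2)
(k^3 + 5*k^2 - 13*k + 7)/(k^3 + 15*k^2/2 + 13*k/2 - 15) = 2*(k^2 + 6*k - 7)/(2*k^2 + 17*k + 30)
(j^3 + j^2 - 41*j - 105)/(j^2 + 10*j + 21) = (j^2 - 2*j - 35)/(j + 7)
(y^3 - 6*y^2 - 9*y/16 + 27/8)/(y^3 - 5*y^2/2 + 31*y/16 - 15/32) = 2*(4*y^2 - 21*y - 18)/(8*y^2 - 14*y + 5)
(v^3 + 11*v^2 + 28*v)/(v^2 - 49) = v*(v + 4)/(v - 7)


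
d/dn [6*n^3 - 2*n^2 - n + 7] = 18*n^2 - 4*n - 1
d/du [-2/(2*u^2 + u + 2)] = 2*(4*u + 1)/(2*u^2 + u + 2)^2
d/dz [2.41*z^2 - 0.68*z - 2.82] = 4.82*z - 0.68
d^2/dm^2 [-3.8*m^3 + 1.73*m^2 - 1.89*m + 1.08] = 3.46 - 22.8*m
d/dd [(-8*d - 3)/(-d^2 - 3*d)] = (-8*d^2 - 6*d - 9)/(d^2*(d^2 + 6*d + 9))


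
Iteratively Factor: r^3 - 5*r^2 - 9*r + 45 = (r - 5)*(r^2 - 9) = (r - 5)*(r + 3)*(r - 3)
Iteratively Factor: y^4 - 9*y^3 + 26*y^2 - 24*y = (y - 3)*(y^3 - 6*y^2 + 8*y) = (y - 3)*(y - 2)*(y^2 - 4*y) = (y - 4)*(y - 3)*(y - 2)*(y)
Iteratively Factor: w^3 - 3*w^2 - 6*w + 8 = (w - 4)*(w^2 + w - 2) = (w - 4)*(w - 1)*(w + 2)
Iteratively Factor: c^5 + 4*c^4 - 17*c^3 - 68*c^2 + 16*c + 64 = (c - 1)*(c^4 + 5*c^3 - 12*c^2 - 80*c - 64) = (c - 1)*(c + 4)*(c^3 + c^2 - 16*c - 16) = (c - 4)*(c - 1)*(c + 4)*(c^2 + 5*c + 4) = (c - 4)*(c - 1)*(c + 1)*(c + 4)*(c + 4)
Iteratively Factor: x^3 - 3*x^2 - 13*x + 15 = (x + 3)*(x^2 - 6*x + 5) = (x - 1)*(x + 3)*(x - 5)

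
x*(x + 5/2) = x^2 + 5*x/2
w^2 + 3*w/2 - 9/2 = (w - 3/2)*(w + 3)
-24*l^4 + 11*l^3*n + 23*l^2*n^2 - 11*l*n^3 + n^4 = (-8*l + n)*(-3*l + n)*(-l + n)*(l + n)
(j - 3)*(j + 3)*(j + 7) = j^3 + 7*j^2 - 9*j - 63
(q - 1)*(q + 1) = q^2 - 1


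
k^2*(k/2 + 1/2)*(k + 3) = k^4/2 + 2*k^3 + 3*k^2/2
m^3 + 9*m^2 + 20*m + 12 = (m + 1)*(m + 2)*(m + 6)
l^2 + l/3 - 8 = (l - 8/3)*(l + 3)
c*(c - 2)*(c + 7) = c^3 + 5*c^2 - 14*c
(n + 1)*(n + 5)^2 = n^3 + 11*n^2 + 35*n + 25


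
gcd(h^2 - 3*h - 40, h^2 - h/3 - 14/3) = 1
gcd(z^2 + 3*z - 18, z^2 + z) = 1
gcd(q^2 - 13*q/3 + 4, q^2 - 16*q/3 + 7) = q - 3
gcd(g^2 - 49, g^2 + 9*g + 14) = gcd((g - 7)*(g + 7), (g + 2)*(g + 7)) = g + 7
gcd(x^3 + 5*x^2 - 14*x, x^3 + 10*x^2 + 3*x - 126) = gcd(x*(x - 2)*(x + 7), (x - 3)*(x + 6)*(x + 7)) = x + 7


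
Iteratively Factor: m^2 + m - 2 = (m + 2)*(m - 1)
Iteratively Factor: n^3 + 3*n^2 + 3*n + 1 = (n + 1)*(n^2 + 2*n + 1) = (n + 1)^2*(n + 1)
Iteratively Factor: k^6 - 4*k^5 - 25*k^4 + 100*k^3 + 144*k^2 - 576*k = (k - 4)*(k^5 - 25*k^3 + 144*k) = (k - 4)*(k - 3)*(k^4 + 3*k^3 - 16*k^2 - 48*k) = (k - 4)^2*(k - 3)*(k^3 + 7*k^2 + 12*k) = (k - 4)^2*(k - 3)*(k + 3)*(k^2 + 4*k) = k*(k - 4)^2*(k - 3)*(k + 3)*(k + 4)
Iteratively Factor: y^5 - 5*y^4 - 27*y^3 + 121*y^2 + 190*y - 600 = (y - 5)*(y^4 - 27*y^2 - 14*y + 120) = (y - 5)^2*(y^3 + 5*y^2 - 2*y - 24) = (y - 5)^2*(y - 2)*(y^2 + 7*y + 12) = (y - 5)^2*(y - 2)*(y + 3)*(y + 4)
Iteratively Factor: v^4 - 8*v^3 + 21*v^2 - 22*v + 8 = (v - 2)*(v^3 - 6*v^2 + 9*v - 4) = (v - 2)*(v - 1)*(v^2 - 5*v + 4) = (v - 4)*(v - 2)*(v - 1)*(v - 1)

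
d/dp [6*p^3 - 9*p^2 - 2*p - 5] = 18*p^2 - 18*p - 2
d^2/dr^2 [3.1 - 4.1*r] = 0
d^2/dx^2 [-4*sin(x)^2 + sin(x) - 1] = -sin(x) - 8*cos(2*x)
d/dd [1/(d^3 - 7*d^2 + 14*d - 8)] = (-3*d^2 + 14*d - 14)/(d^3 - 7*d^2 + 14*d - 8)^2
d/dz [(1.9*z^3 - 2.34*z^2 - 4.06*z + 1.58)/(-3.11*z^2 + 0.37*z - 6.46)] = (-5.909*z^4 + 1.406*z^3 - 50.3144*z^2 + 40.0604*z + 25.643)/(9.6721*z^4 - 2.3014*z^3 + 40.3181*z^2 - 4.7804*z + 41.7316)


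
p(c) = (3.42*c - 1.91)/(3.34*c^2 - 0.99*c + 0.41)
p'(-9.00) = -0.01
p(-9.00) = -0.12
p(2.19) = 0.39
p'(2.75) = -0.10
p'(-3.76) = -0.08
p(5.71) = 0.17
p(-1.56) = -0.72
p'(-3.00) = -0.13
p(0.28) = -2.41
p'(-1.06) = -0.99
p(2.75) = 0.33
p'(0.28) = 14.05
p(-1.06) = -1.06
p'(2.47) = -0.11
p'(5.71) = -0.03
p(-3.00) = -0.36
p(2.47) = 0.36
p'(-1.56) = -0.47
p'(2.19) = -0.13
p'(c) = (0.99 - 6.68*c)*(3.42*c - 1.91)/(3.34*c^2 - 0.99*c + 0.41)^2 + 3.42/(3.34*c^2 - 0.99*c + 0.41)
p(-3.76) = -0.29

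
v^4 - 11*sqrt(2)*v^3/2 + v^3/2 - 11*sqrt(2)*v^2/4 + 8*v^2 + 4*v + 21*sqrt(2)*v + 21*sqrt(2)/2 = (v - 7*sqrt(2)/2)*(v - 3*sqrt(2))*(sqrt(2)*v/2 + 1)*(sqrt(2)*v + sqrt(2)/2)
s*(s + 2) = s^2 + 2*s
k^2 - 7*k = k*(k - 7)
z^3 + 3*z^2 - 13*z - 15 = (z - 3)*(z + 1)*(z + 5)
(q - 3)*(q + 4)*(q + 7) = q^3 + 8*q^2 - 5*q - 84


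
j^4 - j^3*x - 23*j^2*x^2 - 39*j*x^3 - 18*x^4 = (j - 6*x)*(j + x)^2*(j + 3*x)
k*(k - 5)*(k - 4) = k^3 - 9*k^2 + 20*k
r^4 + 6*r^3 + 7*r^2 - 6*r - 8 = (r - 1)*(r + 1)*(r + 2)*(r + 4)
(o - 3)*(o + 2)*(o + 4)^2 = o^4 + 7*o^3 + 2*o^2 - 64*o - 96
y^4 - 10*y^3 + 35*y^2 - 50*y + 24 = (y - 4)*(y - 3)*(y - 2)*(y - 1)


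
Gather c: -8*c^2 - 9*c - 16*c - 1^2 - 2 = -8*c^2 - 25*c - 3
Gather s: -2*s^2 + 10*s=-2*s^2 + 10*s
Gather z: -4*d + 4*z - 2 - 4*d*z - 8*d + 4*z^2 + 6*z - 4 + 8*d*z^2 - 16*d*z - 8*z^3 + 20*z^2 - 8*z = -12*d - 8*z^3 + z^2*(8*d + 24) + z*(2 - 20*d) - 6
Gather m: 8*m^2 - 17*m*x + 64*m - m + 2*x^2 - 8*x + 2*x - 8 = 8*m^2 + m*(63 - 17*x) + 2*x^2 - 6*x - 8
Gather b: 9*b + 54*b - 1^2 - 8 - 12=63*b - 21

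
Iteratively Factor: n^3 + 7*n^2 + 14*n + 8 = (n + 1)*(n^2 + 6*n + 8) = (n + 1)*(n + 4)*(n + 2)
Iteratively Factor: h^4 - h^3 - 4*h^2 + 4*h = (h - 1)*(h^3 - 4*h) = h*(h - 1)*(h^2 - 4) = h*(h - 1)*(h + 2)*(h - 2)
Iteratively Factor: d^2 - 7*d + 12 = (d - 4)*(d - 3)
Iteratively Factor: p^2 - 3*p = (p)*(p - 3)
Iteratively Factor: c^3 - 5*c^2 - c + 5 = (c - 1)*(c^2 - 4*c - 5) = (c - 1)*(c + 1)*(c - 5)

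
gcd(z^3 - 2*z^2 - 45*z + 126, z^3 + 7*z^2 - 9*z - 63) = z^2 + 4*z - 21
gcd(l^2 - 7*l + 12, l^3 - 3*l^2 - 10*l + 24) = l - 4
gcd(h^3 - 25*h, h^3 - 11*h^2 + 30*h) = h^2 - 5*h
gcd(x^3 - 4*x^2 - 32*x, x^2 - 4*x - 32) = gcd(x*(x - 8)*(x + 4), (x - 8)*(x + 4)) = x^2 - 4*x - 32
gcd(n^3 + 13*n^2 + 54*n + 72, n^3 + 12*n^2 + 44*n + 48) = n^2 + 10*n + 24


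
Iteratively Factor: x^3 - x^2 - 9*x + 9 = (x - 1)*(x^2 - 9) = (x - 3)*(x - 1)*(x + 3)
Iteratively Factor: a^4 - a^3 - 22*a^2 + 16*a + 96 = (a - 3)*(a^3 + 2*a^2 - 16*a - 32) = (a - 4)*(a - 3)*(a^2 + 6*a + 8) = (a - 4)*(a - 3)*(a + 4)*(a + 2)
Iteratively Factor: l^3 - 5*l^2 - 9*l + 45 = (l - 3)*(l^2 - 2*l - 15) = (l - 3)*(l + 3)*(l - 5)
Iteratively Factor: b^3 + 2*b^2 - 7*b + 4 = (b + 4)*(b^2 - 2*b + 1) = (b - 1)*(b + 4)*(b - 1)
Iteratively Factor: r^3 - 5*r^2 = (r)*(r^2 - 5*r) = r^2*(r - 5)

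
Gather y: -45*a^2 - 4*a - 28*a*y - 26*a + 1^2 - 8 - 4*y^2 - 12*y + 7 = -45*a^2 - 30*a - 4*y^2 + y*(-28*a - 12)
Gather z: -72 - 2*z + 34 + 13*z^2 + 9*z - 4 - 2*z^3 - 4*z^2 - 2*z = -2*z^3 + 9*z^2 + 5*z - 42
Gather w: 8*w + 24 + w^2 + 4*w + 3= w^2 + 12*w + 27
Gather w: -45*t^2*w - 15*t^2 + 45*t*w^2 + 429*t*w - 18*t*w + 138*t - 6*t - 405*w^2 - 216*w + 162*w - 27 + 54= -15*t^2 + 132*t + w^2*(45*t - 405) + w*(-45*t^2 + 411*t - 54) + 27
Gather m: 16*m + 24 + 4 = 16*m + 28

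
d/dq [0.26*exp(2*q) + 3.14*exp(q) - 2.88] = (0.52*exp(q) + 3.14)*exp(q)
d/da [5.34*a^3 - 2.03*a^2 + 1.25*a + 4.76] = 16.02*a^2 - 4.06*a + 1.25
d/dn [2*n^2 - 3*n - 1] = 4*n - 3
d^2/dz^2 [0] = 0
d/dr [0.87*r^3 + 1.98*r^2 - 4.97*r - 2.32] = 2.61*r^2 + 3.96*r - 4.97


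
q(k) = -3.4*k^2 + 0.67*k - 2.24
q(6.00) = -120.62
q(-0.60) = -3.87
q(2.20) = -17.22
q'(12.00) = -80.93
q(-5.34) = -102.77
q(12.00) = -483.80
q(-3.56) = -47.72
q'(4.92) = -32.79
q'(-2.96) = 20.80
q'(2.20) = -14.29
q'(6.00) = -40.13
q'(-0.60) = 4.75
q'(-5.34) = 36.98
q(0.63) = -3.17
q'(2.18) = -14.15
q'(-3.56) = 24.88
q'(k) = 0.67 - 6.8*k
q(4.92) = -81.25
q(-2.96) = -34.01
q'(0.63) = -3.61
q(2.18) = -16.94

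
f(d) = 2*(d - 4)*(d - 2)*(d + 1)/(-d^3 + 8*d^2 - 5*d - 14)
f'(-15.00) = 0.01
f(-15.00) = -1.73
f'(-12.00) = 0.02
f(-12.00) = -1.68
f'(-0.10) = 0.12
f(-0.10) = -1.15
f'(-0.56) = 0.10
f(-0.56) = -1.21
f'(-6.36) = 0.03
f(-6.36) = -1.55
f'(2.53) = 0.30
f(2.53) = -0.66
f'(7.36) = 46.30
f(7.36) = -18.67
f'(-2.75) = 0.06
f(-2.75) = -1.38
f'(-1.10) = 0.09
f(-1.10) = -1.26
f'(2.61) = 0.31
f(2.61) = -0.63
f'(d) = 2*(d - 4)*(d - 2)*(d + 1)*(3*d^2 - 16*d + 5)/(-d^3 + 8*d^2 - 5*d - 14)^2 + 2*(d - 4)*(d - 2)/(-d^3 + 8*d^2 - 5*d - 14) + 2*(d - 4)*(d + 1)/(-d^3 + 8*d^2 - 5*d - 14) + 2*(d - 2)*(d + 1)/(-d^3 + 8*d^2 - 5*d - 14) = 6/(d^2 - 14*d + 49)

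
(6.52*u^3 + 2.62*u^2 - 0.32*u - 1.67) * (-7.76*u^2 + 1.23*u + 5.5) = -50.5952*u^5 - 12.3116*u^4 + 41.5658*u^3 + 26.9756*u^2 - 3.8141*u - 9.185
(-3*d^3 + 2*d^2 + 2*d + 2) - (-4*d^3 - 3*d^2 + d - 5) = d^3 + 5*d^2 + d + 7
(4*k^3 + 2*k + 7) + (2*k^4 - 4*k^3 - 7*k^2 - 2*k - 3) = 2*k^4 - 7*k^2 + 4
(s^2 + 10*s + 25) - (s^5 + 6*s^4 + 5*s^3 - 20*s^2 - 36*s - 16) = -s^5 - 6*s^4 - 5*s^3 + 21*s^2 + 46*s + 41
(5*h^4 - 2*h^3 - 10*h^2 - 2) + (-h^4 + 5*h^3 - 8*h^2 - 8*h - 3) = 4*h^4 + 3*h^3 - 18*h^2 - 8*h - 5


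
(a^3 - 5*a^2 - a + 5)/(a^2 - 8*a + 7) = (a^2 - 4*a - 5)/(a - 7)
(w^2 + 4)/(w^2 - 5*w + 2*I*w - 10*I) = (w - 2*I)/(w - 5)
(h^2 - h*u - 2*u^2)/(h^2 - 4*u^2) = (h + u)/(h + 2*u)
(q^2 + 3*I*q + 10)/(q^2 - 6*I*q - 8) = (q + 5*I)/(q - 4*I)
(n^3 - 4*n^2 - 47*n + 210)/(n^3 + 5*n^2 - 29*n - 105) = (n - 6)/(n + 3)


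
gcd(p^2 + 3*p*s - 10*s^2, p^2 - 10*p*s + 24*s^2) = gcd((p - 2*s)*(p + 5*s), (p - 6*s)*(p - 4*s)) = 1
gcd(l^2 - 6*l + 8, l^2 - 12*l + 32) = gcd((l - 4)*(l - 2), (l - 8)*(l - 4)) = l - 4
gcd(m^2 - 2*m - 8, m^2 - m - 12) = m - 4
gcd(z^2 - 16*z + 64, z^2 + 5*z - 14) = 1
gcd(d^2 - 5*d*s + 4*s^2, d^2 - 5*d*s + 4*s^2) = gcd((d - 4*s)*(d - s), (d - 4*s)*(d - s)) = d^2 - 5*d*s + 4*s^2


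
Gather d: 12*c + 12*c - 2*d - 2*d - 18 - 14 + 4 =24*c - 4*d - 28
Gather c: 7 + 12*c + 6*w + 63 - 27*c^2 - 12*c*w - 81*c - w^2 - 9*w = -27*c^2 + c*(-12*w - 69) - w^2 - 3*w + 70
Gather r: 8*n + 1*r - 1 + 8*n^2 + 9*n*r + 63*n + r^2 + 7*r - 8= 8*n^2 + 71*n + r^2 + r*(9*n + 8) - 9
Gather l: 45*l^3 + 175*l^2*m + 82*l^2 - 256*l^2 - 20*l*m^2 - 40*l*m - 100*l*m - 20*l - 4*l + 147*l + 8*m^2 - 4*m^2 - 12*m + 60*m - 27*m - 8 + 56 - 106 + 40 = 45*l^3 + l^2*(175*m - 174) + l*(-20*m^2 - 140*m + 123) + 4*m^2 + 21*m - 18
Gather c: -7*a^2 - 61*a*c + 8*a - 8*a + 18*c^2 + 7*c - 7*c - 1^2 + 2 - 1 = -7*a^2 - 61*a*c + 18*c^2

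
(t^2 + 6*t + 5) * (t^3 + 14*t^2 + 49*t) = t^5 + 20*t^4 + 138*t^3 + 364*t^2 + 245*t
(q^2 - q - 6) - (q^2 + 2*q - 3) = -3*q - 3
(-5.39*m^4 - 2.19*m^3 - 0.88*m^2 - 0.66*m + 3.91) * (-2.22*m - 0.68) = 11.9658*m^5 + 8.527*m^4 + 3.4428*m^3 + 2.0636*m^2 - 8.2314*m - 2.6588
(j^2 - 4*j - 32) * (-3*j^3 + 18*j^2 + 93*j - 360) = -3*j^5 + 30*j^4 + 117*j^3 - 1308*j^2 - 1536*j + 11520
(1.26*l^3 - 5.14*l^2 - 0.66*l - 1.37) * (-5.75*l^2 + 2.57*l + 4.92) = -7.245*l^5 + 32.7932*l^4 - 3.2156*l^3 - 19.1075*l^2 - 6.7681*l - 6.7404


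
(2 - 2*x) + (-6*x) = 2 - 8*x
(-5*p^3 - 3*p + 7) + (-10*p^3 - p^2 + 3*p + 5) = -15*p^3 - p^2 + 12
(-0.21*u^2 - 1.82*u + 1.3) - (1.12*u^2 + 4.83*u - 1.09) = -1.33*u^2 - 6.65*u + 2.39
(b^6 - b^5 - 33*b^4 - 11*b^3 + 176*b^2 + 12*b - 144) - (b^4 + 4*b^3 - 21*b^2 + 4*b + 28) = b^6 - b^5 - 34*b^4 - 15*b^3 + 197*b^2 + 8*b - 172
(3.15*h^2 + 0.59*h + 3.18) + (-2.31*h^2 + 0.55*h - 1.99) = 0.84*h^2 + 1.14*h + 1.19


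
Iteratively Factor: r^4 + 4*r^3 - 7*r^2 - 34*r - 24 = (r + 2)*(r^3 + 2*r^2 - 11*r - 12) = (r + 1)*(r + 2)*(r^2 + r - 12) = (r + 1)*(r + 2)*(r + 4)*(r - 3)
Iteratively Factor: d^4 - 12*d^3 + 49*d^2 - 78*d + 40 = (d - 2)*(d^3 - 10*d^2 + 29*d - 20) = (d - 4)*(d - 2)*(d^2 - 6*d + 5) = (d - 4)*(d - 2)*(d - 1)*(d - 5)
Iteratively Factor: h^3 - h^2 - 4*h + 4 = (h - 1)*(h^2 - 4) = (h - 2)*(h - 1)*(h + 2)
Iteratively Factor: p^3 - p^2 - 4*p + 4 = (p - 1)*(p^2 - 4) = (p - 1)*(p + 2)*(p - 2)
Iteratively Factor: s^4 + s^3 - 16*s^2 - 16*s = (s - 4)*(s^3 + 5*s^2 + 4*s) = (s - 4)*(s + 4)*(s^2 + s) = (s - 4)*(s + 1)*(s + 4)*(s)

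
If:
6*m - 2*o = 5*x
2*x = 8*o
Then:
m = 11*x/12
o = x/4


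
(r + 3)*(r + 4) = r^2 + 7*r + 12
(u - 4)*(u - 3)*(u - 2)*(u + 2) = u^4 - 7*u^3 + 8*u^2 + 28*u - 48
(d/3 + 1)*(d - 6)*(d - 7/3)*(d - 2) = d^4/3 - 22*d^3/9 - d^2/9 + 64*d/3 - 28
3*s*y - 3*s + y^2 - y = (3*s + y)*(y - 1)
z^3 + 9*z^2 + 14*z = z*(z + 2)*(z + 7)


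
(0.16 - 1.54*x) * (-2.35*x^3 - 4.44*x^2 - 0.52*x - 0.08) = 3.619*x^4 + 6.4616*x^3 + 0.0904*x^2 + 0.04*x - 0.0128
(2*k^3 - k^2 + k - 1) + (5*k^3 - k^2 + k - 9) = 7*k^3 - 2*k^2 + 2*k - 10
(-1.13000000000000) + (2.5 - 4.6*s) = 1.37 - 4.6*s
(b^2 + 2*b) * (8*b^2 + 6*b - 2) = 8*b^4 + 22*b^3 + 10*b^2 - 4*b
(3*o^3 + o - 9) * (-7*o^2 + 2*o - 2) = -21*o^5 + 6*o^4 - 13*o^3 + 65*o^2 - 20*o + 18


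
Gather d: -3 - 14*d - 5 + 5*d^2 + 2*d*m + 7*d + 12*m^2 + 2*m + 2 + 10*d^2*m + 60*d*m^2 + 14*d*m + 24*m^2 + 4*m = d^2*(10*m + 5) + d*(60*m^2 + 16*m - 7) + 36*m^2 + 6*m - 6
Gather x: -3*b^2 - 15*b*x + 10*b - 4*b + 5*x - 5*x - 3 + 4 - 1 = -3*b^2 - 15*b*x + 6*b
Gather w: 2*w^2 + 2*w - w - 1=2*w^2 + w - 1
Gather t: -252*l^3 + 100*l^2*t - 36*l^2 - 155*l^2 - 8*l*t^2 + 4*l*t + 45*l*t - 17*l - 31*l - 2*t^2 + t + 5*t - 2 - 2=-252*l^3 - 191*l^2 - 48*l + t^2*(-8*l - 2) + t*(100*l^2 + 49*l + 6) - 4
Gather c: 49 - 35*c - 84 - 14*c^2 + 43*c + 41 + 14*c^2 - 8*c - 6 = 0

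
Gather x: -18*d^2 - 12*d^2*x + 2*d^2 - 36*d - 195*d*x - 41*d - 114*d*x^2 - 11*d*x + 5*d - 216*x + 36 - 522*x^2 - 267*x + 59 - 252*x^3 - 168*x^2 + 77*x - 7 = -16*d^2 - 72*d - 252*x^3 + x^2*(-114*d - 690) + x*(-12*d^2 - 206*d - 406) + 88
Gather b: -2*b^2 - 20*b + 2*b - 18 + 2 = -2*b^2 - 18*b - 16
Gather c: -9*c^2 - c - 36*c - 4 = -9*c^2 - 37*c - 4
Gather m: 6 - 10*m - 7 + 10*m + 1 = 0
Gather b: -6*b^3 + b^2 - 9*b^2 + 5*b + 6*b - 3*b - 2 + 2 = -6*b^3 - 8*b^2 + 8*b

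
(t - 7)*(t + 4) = t^2 - 3*t - 28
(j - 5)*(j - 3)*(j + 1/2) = j^3 - 15*j^2/2 + 11*j + 15/2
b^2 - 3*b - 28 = (b - 7)*(b + 4)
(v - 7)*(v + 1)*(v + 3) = v^3 - 3*v^2 - 25*v - 21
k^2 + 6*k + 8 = (k + 2)*(k + 4)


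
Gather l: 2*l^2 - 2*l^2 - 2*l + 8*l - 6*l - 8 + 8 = 0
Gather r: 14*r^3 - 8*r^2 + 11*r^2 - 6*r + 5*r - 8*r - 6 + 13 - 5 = 14*r^3 + 3*r^2 - 9*r + 2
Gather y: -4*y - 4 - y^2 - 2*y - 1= -y^2 - 6*y - 5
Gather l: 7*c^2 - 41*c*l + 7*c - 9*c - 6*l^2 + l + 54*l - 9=7*c^2 - 2*c - 6*l^2 + l*(55 - 41*c) - 9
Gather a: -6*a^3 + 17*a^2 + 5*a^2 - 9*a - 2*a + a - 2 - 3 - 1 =-6*a^3 + 22*a^2 - 10*a - 6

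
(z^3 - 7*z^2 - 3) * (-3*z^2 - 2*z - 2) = -3*z^5 + 19*z^4 + 12*z^3 + 23*z^2 + 6*z + 6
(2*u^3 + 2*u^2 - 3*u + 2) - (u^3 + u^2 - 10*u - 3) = u^3 + u^2 + 7*u + 5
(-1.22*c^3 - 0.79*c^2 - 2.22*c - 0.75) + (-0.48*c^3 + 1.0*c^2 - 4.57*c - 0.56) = -1.7*c^3 + 0.21*c^2 - 6.79*c - 1.31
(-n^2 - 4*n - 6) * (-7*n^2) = 7*n^4 + 28*n^3 + 42*n^2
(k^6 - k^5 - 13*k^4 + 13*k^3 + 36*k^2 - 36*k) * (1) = k^6 - k^5 - 13*k^4 + 13*k^3 + 36*k^2 - 36*k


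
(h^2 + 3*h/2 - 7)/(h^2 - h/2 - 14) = (h - 2)/(h - 4)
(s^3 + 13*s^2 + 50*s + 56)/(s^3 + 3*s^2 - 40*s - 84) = (s + 4)/(s - 6)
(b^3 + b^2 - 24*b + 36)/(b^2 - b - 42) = (b^2 - 5*b + 6)/(b - 7)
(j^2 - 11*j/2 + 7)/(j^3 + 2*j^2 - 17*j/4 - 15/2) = 2*(2*j - 7)/(4*j^2 + 16*j + 15)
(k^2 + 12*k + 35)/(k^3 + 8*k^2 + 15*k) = (k + 7)/(k*(k + 3))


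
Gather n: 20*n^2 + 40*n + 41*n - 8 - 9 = 20*n^2 + 81*n - 17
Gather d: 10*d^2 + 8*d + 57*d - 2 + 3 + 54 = 10*d^2 + 65*d + 55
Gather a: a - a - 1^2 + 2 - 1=0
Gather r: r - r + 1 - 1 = 0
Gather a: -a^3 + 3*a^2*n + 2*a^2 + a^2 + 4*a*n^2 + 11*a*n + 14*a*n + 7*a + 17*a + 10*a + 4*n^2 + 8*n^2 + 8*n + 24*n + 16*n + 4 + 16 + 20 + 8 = -a^3 + a^2*(3*n + 3) + a*(4*n^2 + 25*n + 34) + 12*n^2 + 48*n + 48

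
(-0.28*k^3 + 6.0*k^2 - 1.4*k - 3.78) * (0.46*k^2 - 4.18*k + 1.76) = -0.1288*k^5 + 3.9304*k^4 - 26.2168*k^3 + 14.6732*k^2 + 13.3364*k - 6.6528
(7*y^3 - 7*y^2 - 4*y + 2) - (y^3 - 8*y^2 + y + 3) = 6*y^3 + y^2 - 5*y - 1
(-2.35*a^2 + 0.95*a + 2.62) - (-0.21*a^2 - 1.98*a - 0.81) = -2.14*a^2 + 2.93*a + 3.43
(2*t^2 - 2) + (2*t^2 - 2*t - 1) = 4*t^2 - 2*t - 3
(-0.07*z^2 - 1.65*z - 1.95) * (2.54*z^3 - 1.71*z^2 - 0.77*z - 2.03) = -0.1778*z^5 - 4.0713*z^4 - 2.0776*z^3 + 4.7471*z^2 + 4.851*z + 3.9585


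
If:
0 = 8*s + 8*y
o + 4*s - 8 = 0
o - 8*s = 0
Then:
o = 16/3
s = 2/3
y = -2/3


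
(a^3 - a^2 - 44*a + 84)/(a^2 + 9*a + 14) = (a^2 - 8*a + 12)/(a + 2)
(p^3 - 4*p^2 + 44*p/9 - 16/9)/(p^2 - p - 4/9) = (3*p^2 - 8*p + 4)/(3*p + 1)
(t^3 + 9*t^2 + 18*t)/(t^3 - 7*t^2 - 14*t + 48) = t*(t + 6)/(t^2 - 10*t + 16)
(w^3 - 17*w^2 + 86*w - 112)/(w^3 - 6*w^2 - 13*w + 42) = (w - 8)/(w + 3)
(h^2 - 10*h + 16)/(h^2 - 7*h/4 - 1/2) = 4*(h - 8)/(4*h + 1)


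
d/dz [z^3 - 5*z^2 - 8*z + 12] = 3*z^2 - 10*z - 8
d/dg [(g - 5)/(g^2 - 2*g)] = (-g^2 + 10*g - 10)/(g^2*(g^2 - 4*g + 4))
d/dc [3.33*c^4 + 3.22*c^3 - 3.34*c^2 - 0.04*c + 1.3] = 13.32*c^3 + 9.66*c^2 - 6.68*c - 0.04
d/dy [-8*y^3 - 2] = -24*y^2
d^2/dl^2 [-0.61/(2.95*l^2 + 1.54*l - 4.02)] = (10.61705*l^2 + 5.54246*l - 0.61*(5.9*l + 1.54)*(11.8*l + 3.08) - 14.46798)/(2.95*l^2 + 1.54*l - 4.02)^3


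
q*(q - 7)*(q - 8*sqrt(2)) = q^3 - 8*sqrt(2)*q^2 - 7*q^2 + 56*sqrt(2)*q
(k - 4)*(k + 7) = k^2 + 3*k - 28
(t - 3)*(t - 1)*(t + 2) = t^3 - 2*t^2 - 5*t + 6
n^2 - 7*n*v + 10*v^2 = (n - 5*v)*(n - 2*v)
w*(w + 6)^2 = w^3 + 12*w^2 + 36*w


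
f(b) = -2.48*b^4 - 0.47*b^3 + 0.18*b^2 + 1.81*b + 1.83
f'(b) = -9.92*b^3 - 1.41*b^2 + 0.36*b + 1.81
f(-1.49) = -11.14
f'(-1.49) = 30.96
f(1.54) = -10.62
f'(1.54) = -37.21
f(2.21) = -57.52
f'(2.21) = -111.36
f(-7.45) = -7447.03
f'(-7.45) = 4022.73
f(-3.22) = -253.05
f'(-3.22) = 317.22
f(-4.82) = -1288.65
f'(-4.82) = 1078.16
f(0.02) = 1.87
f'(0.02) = 1.82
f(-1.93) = -32.02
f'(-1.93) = 67.18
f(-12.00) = -50607.09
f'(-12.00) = 16936.21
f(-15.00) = -123948.57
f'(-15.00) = 33159.16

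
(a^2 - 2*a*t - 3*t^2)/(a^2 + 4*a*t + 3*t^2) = (a - 3*t)/(a + 3*t)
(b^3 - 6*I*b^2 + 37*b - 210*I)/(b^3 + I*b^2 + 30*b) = (b - 7*I)/b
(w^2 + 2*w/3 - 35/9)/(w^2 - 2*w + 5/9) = (3*w + 7)/(3*w - 1)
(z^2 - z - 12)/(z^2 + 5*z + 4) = (z^2 - z - 12)/(z^2 + 5*z + 4)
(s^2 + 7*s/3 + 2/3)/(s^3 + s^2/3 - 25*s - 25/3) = (s + 2)/(s^2 - 25)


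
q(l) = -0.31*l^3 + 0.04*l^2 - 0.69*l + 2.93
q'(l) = -0.93*l^2 + 0.08*l - 0.69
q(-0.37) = 3.21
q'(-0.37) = -0.85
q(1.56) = 0.77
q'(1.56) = -2.83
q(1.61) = 0.63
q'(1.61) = -2.97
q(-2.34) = 8.74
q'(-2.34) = -5.97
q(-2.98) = 13.55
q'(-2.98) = -9.19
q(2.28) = -2.11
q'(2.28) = -5.34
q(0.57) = 2.49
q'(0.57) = -0.95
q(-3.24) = 16.13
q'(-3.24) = -10.71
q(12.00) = -535.27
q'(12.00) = -133.65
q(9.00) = -226.03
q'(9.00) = -75.30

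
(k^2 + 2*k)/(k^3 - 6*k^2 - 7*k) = (k + 2)/(k^2 - 6*k - 7)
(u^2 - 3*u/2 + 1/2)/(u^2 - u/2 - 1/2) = (2*u - 1)/(2*u + 1)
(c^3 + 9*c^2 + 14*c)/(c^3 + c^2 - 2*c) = (c + 7)/(c - 1)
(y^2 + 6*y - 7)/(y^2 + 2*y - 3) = (y + 7)/(y + 3)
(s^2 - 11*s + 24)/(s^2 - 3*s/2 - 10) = 2*(-s^2 + 11*s - 24)/(-2*s^2 + 3*s + 20)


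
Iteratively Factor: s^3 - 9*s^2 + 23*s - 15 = (s - 1)*(s^2 - 8*s + 15) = (s - 5)*(s - 1)*(s - 3)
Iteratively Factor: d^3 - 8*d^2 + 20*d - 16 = (d - 2)*(d^2 - 6*d + 8) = (d - 4)*(d - 2)*(d - 2)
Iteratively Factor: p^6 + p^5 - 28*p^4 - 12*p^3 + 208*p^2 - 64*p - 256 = (p - 4)*(p^5 + 5*p^4 - 8*p^3 - 44*p^2 + 32*p + 64) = (p - 4)*(p + 1)*(p^4 + 4*p^3 - 12*p^2 - 32*p + 64) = (p - 4)*(p - 2)*(p + 1)*(p^3 + 6*p^2 - 32) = (p - 4)*(p - 2)^2*(p + 1)*(p^2 + 8*p + 16) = (p - 4)*(p - 2)^2*(p + 1)*(p + 4)*(p + 4)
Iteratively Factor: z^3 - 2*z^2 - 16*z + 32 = (z - 4)*(z^2 + 2*z - 8) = (z - 4)*(z - 2)*(z + 4)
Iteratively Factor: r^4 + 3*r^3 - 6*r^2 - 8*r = (r + 1)*(r^3 + 2*r^2 - 8*r) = (r + 1)*(r + 4)*(r^2 - 2*r) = (r - 2)*(r + 1)*(r + 4)*(r)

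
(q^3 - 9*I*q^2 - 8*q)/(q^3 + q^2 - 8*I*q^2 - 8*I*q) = (q - I)/(q + 1)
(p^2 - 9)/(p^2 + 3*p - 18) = (p + 3)/(p + 6)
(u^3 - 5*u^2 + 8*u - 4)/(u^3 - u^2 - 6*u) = (-u^3 + 5*u^2 - 8*u + 4)/(u*(-u^2 + u + 6))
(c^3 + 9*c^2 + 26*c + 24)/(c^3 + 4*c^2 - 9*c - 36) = (c + 2)/(c - 3)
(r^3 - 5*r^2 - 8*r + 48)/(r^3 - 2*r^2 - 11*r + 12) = (r - 4)/(r - 1)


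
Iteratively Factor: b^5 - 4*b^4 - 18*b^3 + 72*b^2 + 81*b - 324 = (b - 3)*(b^4 - b^3 - 21*b^2 + 9*b + 108) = (b - 3)*(b + 3)*(b^3 - 4*b^2 - 9*b + 36) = (b - 3)*(b + 3)^2*(b^2 - 7*b + 12) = (b - 4)*(b - 3)*(b + 3)^2*(b - 3)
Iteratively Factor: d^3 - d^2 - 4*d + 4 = (d - 2)*(d^2 + d - 2) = (d - 2)*(d + 2)*(d - 1)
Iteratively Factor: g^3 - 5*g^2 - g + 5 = (g + 1)*(g^2 - 6*g + 5) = (g - 5)*(g + 1)*(g - 1)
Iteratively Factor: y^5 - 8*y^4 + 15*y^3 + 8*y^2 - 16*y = (y)*(y^4 - 8*y^3 + 15*y^2 + 8*y - 16) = y*(y - 1)*(y^3 - 7*y^2 + 8*y + 16) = y*(y - 1)*(y + 1)*(y^2 - 8*y + 16) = y*(y - 4)*(y - 1)*(y + 1)*(y - 4)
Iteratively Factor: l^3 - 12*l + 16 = (l + 4)*(l^2 - 4*l + 4) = (l - 2)*(l + 4)*(l - 2)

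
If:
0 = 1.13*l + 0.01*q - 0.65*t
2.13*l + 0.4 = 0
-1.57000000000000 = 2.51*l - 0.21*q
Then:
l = -0.19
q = 5.23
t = -0.25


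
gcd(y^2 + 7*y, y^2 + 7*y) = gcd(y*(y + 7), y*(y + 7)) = y^2 + 7*y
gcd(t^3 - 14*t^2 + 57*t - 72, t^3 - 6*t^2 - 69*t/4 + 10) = t - 8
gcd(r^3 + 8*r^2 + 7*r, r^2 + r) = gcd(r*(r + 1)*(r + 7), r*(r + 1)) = r^2 + r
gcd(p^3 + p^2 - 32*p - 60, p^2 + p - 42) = p - 6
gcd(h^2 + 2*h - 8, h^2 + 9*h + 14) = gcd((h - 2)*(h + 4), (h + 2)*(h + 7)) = 1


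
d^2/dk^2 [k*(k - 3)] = 2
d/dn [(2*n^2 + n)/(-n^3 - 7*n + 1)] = (n*(2*n + 1)*(3*n^2 + 7) - (4*n + 1)*(n^3 + 7*n - 1))/(n^3 + 7*n - 1)^2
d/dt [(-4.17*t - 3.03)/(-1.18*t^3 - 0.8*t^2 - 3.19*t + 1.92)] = (4.9206*t^3 + 3.336*t^2 + 13.3023*t - (4.17*t + 3.03)*(3.54*t^2 + 1.6*t + 3.19) - 8.0064)/(1.18*t^3 + 0.8*t^2 + 3.19*t - 1.92)^2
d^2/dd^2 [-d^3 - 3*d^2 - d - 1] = -6*d - 6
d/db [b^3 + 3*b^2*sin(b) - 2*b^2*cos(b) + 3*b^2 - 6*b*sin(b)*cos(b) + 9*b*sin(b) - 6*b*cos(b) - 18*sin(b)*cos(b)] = 2*b^2*sin(b) + 3*b^2*cos(b) + 3*b^2 + 12*b*sin(b) + 5*b*cos(b) - 6*b*cos(2*b) + 6*b + 9*sin(b) - 3*sin(2*b) - 6*cos(b) - 18*cos(2*b)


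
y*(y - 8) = y^2 - 8*y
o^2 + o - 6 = (o - 2)*(o + 3)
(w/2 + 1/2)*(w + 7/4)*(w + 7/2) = w^3/2 + 25*w^2/8 + 91*w/16 + 49/16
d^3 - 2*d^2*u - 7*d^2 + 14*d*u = d*(d - 7)*(d - 2*u)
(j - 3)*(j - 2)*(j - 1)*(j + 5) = j^4 - j^3 - 19*j^2 + 49*j - 30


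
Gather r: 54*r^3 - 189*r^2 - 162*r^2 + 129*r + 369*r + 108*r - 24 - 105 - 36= 54*r^3 - 351*r^2 + 606*r - 165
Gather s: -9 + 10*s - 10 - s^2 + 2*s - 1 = -s^2 + 12*s - 20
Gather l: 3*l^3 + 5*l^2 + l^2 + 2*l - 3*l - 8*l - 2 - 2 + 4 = 3*l^3 + 6*l^2 - 9*l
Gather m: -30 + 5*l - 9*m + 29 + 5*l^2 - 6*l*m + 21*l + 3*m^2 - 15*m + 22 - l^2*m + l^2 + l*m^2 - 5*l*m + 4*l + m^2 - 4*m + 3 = 6*l^2 + 30*l + m^2*(l + 4) + m*(-l^2 - 11*l - 28) + 24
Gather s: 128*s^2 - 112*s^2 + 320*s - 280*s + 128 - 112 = 16*s^2 + 40*s + 16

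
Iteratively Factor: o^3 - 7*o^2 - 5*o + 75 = (o - 5)*(o^2 - 2*o - 15) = (o - 5)*(o + 3)*(o - 5)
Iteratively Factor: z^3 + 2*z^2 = (z)*(z^2 + 2*z) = z^2*(z + 2)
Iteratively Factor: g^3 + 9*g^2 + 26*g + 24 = (g + 3)*(g^2 + 6*g + 8) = (g + 2)*(g + 3)*(g + 4)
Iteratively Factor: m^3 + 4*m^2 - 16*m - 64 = (m + 4)*(m^2 - 16) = (m + 4)^2*(m - 4)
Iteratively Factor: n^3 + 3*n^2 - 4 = (n + 2)*(n^2 + n - 2) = (n - 1)*(n + 2)*(n + 2)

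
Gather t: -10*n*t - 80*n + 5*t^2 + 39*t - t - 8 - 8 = -80*n + 5*t^2 + t*(38 - 10*n) - 16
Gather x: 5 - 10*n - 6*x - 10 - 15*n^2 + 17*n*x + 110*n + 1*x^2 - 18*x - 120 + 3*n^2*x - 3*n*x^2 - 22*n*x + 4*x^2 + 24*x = -15*n^2 + 100*n + x^2*(5 - 3*n) + x*(3*n^2 - 5*n) - 125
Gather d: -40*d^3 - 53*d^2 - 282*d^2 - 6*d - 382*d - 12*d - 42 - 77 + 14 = -40*d^3 - 335*d^2 - 400*d - 105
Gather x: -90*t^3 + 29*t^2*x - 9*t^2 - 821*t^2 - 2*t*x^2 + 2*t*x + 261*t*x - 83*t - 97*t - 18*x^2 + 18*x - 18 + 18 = -90*t^3 - 830*t^2 - 180*t + x^2*(-2*t - 18) + x*(29*t^2 + 263*t + 18)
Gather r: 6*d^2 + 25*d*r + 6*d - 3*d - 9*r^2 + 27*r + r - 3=6*d^2 + 3*d - 9*r^2 + r*(25*d + 28) - 3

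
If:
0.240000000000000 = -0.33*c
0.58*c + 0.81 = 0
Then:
No Solution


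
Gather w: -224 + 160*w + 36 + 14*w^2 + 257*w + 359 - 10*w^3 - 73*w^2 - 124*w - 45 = -10*w^3 - 59*w^2 + 293*w + 126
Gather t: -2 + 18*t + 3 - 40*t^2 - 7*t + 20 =-40*t^2 + 11*t + 21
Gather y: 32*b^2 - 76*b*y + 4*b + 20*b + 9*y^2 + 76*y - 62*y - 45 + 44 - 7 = 32*b^2 + 24*b + 9*y^2 + y*(14 - 76*b) - 8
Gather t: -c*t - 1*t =t*(-c - 1)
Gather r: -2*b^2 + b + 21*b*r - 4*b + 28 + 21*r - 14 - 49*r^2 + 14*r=-2*b^2 - 3*b - 49*r^2 + r*(21*b + 35) + 14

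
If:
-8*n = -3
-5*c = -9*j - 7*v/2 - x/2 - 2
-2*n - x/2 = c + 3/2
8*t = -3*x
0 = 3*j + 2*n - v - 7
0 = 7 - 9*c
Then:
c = 7/9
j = 643/468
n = 3/8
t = 109/48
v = -83/39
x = -109/18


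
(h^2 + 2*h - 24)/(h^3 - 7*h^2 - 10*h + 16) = (h^2 + 2*h - 24)/(h^3 - 7*h^2 - 10*h + 16)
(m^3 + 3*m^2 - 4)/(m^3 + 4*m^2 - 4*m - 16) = (m^2 + m - 2)/(m^2 + 2*m - 8)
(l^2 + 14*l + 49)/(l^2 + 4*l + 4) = (l^2 + 14*l + 49)/(l^2 + 4*l + 4)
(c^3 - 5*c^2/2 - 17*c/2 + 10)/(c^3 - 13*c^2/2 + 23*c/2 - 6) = (2*c + 5)/(2*c - 3)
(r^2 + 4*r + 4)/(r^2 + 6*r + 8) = (r + 2)/(r + 4)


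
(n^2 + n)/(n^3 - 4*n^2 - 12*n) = (n + 1)/(n^2 - 4*n - 12)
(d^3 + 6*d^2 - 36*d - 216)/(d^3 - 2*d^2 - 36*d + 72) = (d + 6)/(d - 2)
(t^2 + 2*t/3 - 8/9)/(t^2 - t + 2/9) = (3*t + 4)/(3*t - 1)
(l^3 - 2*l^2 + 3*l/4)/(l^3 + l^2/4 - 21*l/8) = 2*(2*l - 1)/(4*l + 7)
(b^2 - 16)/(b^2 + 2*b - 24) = (b + 4)/(b + 6)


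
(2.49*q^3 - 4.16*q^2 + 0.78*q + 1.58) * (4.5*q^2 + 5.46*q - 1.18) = 11.205*q^5 - 5.1246*q^4 - 22.1418*q^3 + 16.2776*q^2 + 7.7064*q - 1.8644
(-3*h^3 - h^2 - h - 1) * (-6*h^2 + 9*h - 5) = 18*h^5 - 21*h^4 + 12*h^3 + 2*h^2 - 4*h + 5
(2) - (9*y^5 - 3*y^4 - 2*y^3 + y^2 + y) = -9*y^5 + 3*y^4 + 2*y^3 - y^2 - y + 2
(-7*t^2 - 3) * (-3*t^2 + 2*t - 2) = 21*t^4 - 14*t^3 + 23*t^2 - 6*t + 6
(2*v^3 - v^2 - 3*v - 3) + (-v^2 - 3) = 2*v^3 - 2*v^2 - 3*v - 6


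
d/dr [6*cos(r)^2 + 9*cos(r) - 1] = -3*(4*cos(r) + 3)*sin(r)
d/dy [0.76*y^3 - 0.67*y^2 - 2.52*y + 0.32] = 2.28*y^2 - 1.34*y - 2.52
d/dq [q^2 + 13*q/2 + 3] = 2*q + 13/2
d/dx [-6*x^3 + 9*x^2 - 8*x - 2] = -18*x^2 + 18*x - 8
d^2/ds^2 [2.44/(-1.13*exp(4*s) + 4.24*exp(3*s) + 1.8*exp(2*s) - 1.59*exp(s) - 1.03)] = (-2.44*(4.52*exp(3*s) - 12.72*exp(2*s) - 3.6*exp(s) + 1.59)*(9.04*exp(3*s) - 25.44*exp(2*s) - 7.2*exp(s) + 3.18)*exp(s) + (44.1152*exp(3*s) - 93.1104*exp(2*s) - 17.568*exp(s) + 3.8796)*(1.13*exp(4*s) - 4.24*exp(3*s) - 1.8*exp(2*s) + 1.59*exp(s) + 1.03))*exp(s)/(1.13*exp(4*s) - 4.24*exp(3*s) - 1.8*exp(2*s) + 1.59*exp(s) + 1.03)^3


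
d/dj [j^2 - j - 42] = 2*j - 1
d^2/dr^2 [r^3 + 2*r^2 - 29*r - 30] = 6*r + 4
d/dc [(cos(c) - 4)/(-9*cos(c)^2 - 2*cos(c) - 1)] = 9*(sin(c)^2 + 8*cos(c))*sin(c)/(-9*sin(c)^2 + 2*cos(c) + 10)^2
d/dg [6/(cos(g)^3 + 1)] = 18*sin(g)*cos(g)^2/(cos(g)^3 + 1)^2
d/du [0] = 0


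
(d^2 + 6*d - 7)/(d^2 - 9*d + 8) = (d + 7)/(d - 8)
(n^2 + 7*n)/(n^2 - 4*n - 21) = n*(n + 7)/(n^2 - 4*n - 21)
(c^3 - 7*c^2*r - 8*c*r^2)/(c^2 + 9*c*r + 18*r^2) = c*(c^2 - 7*c*r - 8*r^2)/(c^2 + 9*c*r + 18*r^2)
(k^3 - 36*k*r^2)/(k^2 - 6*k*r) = k + 6*r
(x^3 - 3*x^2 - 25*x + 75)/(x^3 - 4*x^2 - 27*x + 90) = (x - 5)/(x - 6)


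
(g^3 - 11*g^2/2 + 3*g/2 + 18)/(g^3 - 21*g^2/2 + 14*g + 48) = (g - 3)/(g - 8)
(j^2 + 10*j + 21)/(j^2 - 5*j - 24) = (j + 7)/(j - 8)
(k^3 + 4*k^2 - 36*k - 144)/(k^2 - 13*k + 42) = (k^2 + 10*k + 24)/(k - 7)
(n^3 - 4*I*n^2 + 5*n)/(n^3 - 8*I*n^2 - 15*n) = (n + I)/(n - 3*I)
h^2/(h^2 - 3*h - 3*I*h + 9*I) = h^2/(h^2 - 3*h - 3*I*h + 9*I)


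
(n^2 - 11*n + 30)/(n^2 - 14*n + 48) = (n - 5)/(n - 8)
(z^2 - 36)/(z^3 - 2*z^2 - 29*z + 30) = (z + 6)/(z^2 + 4*z - 5)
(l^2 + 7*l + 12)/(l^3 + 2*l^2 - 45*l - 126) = (l + 4)/(l^2 - l - 42)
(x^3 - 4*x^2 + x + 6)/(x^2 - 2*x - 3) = x - 2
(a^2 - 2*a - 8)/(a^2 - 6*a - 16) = (a - 4)/(a - 8)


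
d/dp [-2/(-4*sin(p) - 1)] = -8*cos(p)/(4*sin(p) + 1)^2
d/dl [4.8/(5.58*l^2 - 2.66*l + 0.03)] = (12.768 - 53.568*l)/(5.58*l^2 - 2.66*l + 0.03)^2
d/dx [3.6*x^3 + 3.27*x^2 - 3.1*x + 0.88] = 10.8*x^2 + 6.54*x - 3.1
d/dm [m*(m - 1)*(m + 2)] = 3*m^2 + 2*m - 2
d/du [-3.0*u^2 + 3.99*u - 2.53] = 3.99 - 6.0*u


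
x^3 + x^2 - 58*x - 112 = (x - 8)*(x + 2)*(x + 7)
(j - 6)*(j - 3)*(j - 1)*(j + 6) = j^4 - 4*j^3 - 33*j^2 + 144*j - 108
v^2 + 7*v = v*(v + 7)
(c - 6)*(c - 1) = c^2 - 7*c + 6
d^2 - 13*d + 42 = (d - 7)*(d - 6)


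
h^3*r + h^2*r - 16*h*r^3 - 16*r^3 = (h - 4*r)*(h + 4*r)*(h*r + r)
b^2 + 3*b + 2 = (b + 1)*(b + 2)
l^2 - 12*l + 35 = (l - 7)*(l - 5)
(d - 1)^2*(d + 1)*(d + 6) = d^4 + 5*d^3 - 7*d^2 - 5*d + 6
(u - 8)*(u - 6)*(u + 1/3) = u^3 - 41*u^2/3 + 130*u/3 + 16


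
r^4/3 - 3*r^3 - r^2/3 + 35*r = r*(r/3 + 1)*(r - 7)*(r - 5)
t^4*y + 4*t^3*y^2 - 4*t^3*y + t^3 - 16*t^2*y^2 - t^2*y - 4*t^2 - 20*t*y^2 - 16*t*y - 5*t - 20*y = (t - 5)*(t + 1)*(t + 4*y)*(t*y + 1)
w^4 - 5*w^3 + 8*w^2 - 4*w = w*(w - 2)^2*(w - 1)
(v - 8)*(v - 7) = v^2 - 15*v + 56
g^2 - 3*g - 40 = (g - 8)*(g + 5)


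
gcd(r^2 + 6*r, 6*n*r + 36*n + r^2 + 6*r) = r + 6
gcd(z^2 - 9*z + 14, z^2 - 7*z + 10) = z - 2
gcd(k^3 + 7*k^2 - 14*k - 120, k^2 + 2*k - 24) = k^2 + 2*k - 24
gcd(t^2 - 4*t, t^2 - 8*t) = t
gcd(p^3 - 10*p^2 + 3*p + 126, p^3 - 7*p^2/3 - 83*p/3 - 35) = p^2 - 4*p - 21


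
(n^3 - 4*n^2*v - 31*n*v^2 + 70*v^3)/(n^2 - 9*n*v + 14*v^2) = n + 5*v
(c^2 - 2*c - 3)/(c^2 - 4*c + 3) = (c + 1)/(c - 1)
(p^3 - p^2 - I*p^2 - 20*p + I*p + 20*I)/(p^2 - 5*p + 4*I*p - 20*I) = (p^2 + p*(4 - I) - 4*I)/(p + 4*I)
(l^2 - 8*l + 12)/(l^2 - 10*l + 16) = (l - 6)/(l - 8)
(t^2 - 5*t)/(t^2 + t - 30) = t/(t + 6)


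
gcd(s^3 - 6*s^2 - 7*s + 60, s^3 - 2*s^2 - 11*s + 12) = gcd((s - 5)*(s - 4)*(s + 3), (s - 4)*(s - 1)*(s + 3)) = s^2 - s - 12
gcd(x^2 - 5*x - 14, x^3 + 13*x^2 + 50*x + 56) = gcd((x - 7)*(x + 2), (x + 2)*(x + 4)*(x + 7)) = x + 2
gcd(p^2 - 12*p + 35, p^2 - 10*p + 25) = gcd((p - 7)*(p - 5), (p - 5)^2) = p - 5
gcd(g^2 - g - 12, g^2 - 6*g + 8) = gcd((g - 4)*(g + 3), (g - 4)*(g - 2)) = g - 4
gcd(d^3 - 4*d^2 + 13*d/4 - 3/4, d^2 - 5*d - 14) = 1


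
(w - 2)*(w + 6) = w^2 + 4*w - 12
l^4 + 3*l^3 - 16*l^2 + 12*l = l*(l - 2)*(l - 1)*(l + 6)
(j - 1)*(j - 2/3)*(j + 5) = j^3 + 10*j^2/3 - 23*j/3 + 10/3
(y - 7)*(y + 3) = y^2 - 4*y - 21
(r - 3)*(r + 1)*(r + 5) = r^3 + 3*r^2 - 13*r - 15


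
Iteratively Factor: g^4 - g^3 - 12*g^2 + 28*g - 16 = (g + 4)*(g^3 - 5*g^2 + 8*g - 4) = (g - 2)*(g + 4)*(g^2 - 3*g + 2) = (g - 2)^2*(g + 4)*(g - 1)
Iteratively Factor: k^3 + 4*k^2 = (k)*(k^2 + 4*k) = k^2*(k + 4)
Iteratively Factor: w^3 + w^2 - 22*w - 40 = (w + 2)*(w^2 - w - 20) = (w + 2)*(w + 4)*(w - 5)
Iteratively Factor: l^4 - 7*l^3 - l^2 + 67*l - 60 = (l + 3)*(l^3 - 10*l^2 + 29*l - 20) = (l - 1)*(l + 3)*(l^2 - 9*l + 20) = (l - 4)*(l - 1)*(l + 3)*(l - 5)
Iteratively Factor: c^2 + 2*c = (c)*(c + 2)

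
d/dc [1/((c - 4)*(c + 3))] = (1 - 2*c)/(c^4 - 2*c^3 - 23*c^2 + 24*c + 144)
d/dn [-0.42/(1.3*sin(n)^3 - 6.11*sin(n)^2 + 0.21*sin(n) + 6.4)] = (1.638*sin(n)^2 - 5.1324*sin(n) + 0.0882)*cos(n)/(1.3*sin(n)^3 - 6.11*sin(n)^2 + 0.21*sin(n) + 6.4)^2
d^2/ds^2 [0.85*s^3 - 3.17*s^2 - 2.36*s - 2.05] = 5.1*s - 6.34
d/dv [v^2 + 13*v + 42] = 2*v + 13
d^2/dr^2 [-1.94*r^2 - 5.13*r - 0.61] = -3.88000000000000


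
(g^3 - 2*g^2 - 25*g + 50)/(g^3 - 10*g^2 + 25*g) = (g^2 + 3*g - 10)/(g*(g - 5))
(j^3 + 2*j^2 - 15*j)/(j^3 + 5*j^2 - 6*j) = (j^2 + 2*j - 15)/(j^2 + 5*j - 6)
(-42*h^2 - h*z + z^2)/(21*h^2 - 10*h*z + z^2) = (6*h + z)/(-3*h + z)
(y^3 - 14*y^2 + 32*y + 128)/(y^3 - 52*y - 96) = (y - 8)/(y + 6)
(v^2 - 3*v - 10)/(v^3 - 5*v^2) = (v + 2)/v^2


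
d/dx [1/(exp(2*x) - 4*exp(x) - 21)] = 2*(2 - exp(x))*exp(x)/(-exp(2*x) + 4*exp(x) + 21)^2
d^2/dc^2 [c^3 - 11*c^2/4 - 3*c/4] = 6*c - 11/2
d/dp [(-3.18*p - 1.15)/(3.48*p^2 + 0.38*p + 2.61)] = (11.0664*p^2 + 8.004*p - 7.8628)/(12.1104*p^4 + 2.6448*p^3 + 18.31*p^2 + 1.9836*p + 6.8121)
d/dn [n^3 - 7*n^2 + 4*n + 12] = 3*n^2 - 14*n + 4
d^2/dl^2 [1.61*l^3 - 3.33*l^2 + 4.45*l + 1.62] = 9.66*l - 6.66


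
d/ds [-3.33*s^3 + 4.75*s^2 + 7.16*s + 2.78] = -9.99*s^2 + 9.5*s + 7.16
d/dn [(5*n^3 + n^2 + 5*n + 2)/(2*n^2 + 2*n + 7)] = (10*n^4 + 20*n^3 + 97*n^2 + 6*n + 31)/(4*n^4 + 8*n^3 + 32*n^2 + 28*n + 49)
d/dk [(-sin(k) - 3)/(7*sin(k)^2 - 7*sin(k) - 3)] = (7*sin(k)^2 + 42*sin(k) - 18)*cos(k)/(7*sin(k)^2 - 7*sin(k) - 3)^2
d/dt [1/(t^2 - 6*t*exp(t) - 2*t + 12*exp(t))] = 2*(3*t*exp(t) - t - 3*exp(t) + 1)/(t^2 - 6*t*exp(t) - 2*t + 12*exp(t))^2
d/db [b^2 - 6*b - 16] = 2*b - 6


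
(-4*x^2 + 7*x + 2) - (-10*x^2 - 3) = 6*x^2 + 7*x + 5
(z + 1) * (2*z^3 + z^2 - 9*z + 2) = 2*z^4 + 3*z^3 - 8*z^2 - 7*z + 2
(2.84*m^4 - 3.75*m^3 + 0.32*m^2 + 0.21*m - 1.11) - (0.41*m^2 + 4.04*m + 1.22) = 2.84*m^4 - 3.75*m^3 - 0.09*m^2 - 3.83*m - 2.33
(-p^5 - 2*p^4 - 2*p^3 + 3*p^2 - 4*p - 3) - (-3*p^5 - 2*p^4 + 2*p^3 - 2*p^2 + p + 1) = 2*p^5 - 4*p^3 + 5*p^2 - 5*p - 4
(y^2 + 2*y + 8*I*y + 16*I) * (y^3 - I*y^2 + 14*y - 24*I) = y^5 + 2*y^4 + 7*I*y^4 + 22*y^3 + 14*I*y^3 + 44*y^2 + 88*I*y^2 + 192*y + 176*I*y + 384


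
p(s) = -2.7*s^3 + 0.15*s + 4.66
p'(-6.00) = -291.45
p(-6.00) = 586.96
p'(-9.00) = -655.95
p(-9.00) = 1971.61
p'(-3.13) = -79.20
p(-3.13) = 86.98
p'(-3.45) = -96.26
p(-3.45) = 115.01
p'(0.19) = -0.14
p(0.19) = 4.67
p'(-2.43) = -47.68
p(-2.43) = 43.04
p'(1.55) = -19.31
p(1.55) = -5.16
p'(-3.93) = -124.95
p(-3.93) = 167.96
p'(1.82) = -26.68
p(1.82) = -11.34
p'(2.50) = -50.48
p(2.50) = -37.15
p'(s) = 0.15 - 8.1*s^2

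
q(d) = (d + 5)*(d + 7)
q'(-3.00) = 6.00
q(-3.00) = 8.00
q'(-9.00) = -6.00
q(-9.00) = 8.00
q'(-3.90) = 4.20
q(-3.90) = 3.41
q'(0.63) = 13.26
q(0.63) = 42.96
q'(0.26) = 12.52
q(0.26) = 38.19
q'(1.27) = 14.54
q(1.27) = 51.85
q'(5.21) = 22.42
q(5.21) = 124.66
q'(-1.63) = 8.74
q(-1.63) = 18.10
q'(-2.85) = 6.30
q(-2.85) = 8.92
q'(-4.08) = 3.84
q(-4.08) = 2.69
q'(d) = 2*d + 12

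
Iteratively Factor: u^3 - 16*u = (u + 4)*(u^2 - 4*u) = (u - 4)*(u + 4)*(u)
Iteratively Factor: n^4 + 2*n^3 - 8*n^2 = (n + 4)*(n^3 - 2*n^2) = n*(n + 4)*(n^2 - 2*n) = n^2*(n + 4)*(n - 2)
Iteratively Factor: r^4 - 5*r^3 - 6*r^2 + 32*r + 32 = (r + 2)*(r^3 - 7*r^2 + 8*r + 16) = (r - 4)*(r + 2)*(r^2 - 3*r - 4) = (r - 4)^2*(r + 2)*(r + 1)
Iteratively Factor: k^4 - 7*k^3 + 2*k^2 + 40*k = (k + 2)*(k^3 - 9*k^2 + 20*k) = (k - 5)*(k + 2)*(k^2 - 4*k) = (k - 5)*(k - 4)*(k + 2)*(k)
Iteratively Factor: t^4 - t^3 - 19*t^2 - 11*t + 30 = (t - 5)*(t^3 + 4*t^2 + t - 6) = (t - 5)*(t + 3)*(t^2 + t - 2) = (t - 5)*(t - 1)*(t + 3)*(t + 2)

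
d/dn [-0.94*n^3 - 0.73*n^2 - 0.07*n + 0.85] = -2.82*n^2 - 1.46*n - 0.07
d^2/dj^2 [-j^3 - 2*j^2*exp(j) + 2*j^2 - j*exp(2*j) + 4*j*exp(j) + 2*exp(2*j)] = -2*j^2*exp(j) - 4*j*exp(2*j) - 4*j*exp(j) - 6*j + 4*exp(2*j) + 4*exp(j) + 4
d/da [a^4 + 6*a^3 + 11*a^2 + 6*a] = 4*a^3 + 18*a^2 + 22*a + 6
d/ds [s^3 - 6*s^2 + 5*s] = 3*s^2 - 12*s + 5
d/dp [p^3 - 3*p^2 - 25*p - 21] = 3*p^2 - 6*p - 25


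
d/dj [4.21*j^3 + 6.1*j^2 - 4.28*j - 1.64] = 12.63*j^2 + 12.2*j - 4.28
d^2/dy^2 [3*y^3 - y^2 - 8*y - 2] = 18*y - 2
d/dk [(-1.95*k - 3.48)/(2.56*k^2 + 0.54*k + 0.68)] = (4.992*k^2 + 17.8176*k + 0.5532)/(6.5536*k^4 + 2.7648*k^3 + 3.7732*k^2 + 0.7344*k + 0.4624)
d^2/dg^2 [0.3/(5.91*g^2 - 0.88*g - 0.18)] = (20.95686*g^2 - 3.12048*g - 0.3*(11.82*g - 0.88)*(23.64*g - 1.76) - 0.63828)/(-5.91*g^2 + 0.88*g + 0.18)^3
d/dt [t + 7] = 1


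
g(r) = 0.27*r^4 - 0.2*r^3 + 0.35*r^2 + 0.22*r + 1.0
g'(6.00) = 216.10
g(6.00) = 321.64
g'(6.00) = 216.10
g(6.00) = 321.64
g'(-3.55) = -58.14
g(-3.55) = 56.46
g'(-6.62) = -344.04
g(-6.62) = 591.46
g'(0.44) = 0.50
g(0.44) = 1.16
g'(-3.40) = -51.54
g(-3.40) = 48.24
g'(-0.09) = 0.15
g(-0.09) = 0.98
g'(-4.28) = -98.44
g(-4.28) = 112.75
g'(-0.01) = 0.21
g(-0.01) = 1.00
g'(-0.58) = -0.60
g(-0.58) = 1.06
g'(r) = 1.08*r^3 - 0.6*r^2 + 0.7*r + 0.22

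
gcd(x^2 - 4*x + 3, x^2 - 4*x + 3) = x^2 - 4*x + 3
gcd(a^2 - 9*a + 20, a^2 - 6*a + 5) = a - 5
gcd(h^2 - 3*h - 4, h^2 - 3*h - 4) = h^2 - 3*h - 4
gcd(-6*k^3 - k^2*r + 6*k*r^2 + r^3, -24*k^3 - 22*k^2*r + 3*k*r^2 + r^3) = 6*k^2 + 7*k*r + r^2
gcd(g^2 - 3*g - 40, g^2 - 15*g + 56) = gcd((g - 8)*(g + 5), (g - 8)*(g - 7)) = g - 8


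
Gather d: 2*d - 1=2*d - 1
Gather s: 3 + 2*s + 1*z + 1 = 2*s + z + 4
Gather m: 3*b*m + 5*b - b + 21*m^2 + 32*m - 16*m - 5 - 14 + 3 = 4*b + 21*m^2 + m*(3*b + 16) - 16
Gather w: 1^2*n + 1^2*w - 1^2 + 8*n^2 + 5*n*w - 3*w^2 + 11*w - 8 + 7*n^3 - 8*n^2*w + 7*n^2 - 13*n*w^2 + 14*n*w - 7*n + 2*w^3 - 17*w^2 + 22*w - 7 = 7*n^3 + 15*n^2 - 6*n + 2*w^3 + w^2*(-13*n - 20) + w*(-8*n^2 + 19*n + 34) - 16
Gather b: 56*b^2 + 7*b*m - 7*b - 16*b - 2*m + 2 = 56*b^2 + b*(7*m - 23) - 2*m + 2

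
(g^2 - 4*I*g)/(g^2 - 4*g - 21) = g*(-g + 4*I)/(-g^2 + 4*g + 21)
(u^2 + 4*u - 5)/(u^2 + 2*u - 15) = (u - 1)/(u - 3)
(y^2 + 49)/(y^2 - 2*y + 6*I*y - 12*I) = (y^2 + 49)/(y^2 + y*(-2 + 6*I) - 12*I)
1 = 1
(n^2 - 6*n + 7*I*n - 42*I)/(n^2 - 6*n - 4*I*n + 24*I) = (n + 7*I)/(n - 4*I)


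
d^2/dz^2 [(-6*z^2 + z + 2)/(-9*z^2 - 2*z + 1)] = 2*(-189*z^3 - 324*z^2 - 135*z - 22)/(729*z^6 + 486*z^5 - 135*z^4 - 100*z^3 + 15*z^2 + 6*z - 1)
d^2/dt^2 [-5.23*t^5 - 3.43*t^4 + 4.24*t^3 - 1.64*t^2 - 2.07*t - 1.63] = -104.6*t^3 - 41.16*t^2 + 25.44*t - 3.28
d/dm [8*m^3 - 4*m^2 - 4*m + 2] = 24*m^2 - 8*m - 4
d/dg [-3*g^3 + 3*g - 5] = 3 - 9*g^2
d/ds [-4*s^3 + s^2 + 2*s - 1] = -12*s^2 + 2*s + 2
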